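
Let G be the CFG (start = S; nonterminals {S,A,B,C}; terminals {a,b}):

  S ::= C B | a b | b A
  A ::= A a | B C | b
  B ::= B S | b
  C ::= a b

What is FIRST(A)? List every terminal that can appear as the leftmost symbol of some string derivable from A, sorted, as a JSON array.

Compute FIRST by fixpoint:
iter 1:
  A via A→b: +{b}
  B via B→b: +{b}
  C via C→a b: +{a}
  S via S→C B: +{a}
  S via S→b A: +{b}
  FIRST(S)={a,b}  FIRST(A)={b}  FIRST(B)={b}  FIRST(C)={a}
iter 2: (no change)
  FIRST(S)={a,b}  FIRST(A)={b}  FIRST(B)={b}  FIRST(C)={a}

FIRST(A) = ["b"]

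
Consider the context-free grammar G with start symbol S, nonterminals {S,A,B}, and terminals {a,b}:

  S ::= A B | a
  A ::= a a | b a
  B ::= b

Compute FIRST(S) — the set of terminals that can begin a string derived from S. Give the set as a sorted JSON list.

FIRST iteration:
round 1:
  A via A→a a: +{a}
  A via A→b a: +{b}
  B via B→b: +{b}
  S via S→A B: +{a,b}
  FIRST[S]={a,b}  FIRST[A]={a,b}  FIRST[B]={b}
round 2: done
  FIRST[S]={a,b}  FIRST[A]={a,b}  FIRST[B]={b}

FIRST(S) = ["a", "b"]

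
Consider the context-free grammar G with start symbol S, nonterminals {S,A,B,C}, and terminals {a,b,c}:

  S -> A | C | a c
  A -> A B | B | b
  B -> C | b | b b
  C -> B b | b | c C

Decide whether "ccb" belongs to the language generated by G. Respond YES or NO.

Convert to CNF:
  S -> A B | B T0 | T0 T0 | T1 C | T2 T1 | b
  A -> A B | B T0 | T0 T0 | T1 C | b
  B -> B T0 | T0 T0 | T1 C | b
  C -> B T0 | T1 C | b
  T0 -> b
  T1 -> c
  T2 -> a

Fill CYK table bottom-up:
  T[0,0] 'c' = {T1}  orig:{}
  T[1,1] 'c' = {T1}  orig:{}
  T[2,2] 'b' = {A,B,C,S,T0}  orig:{A,B,C,S}
  T[0,1] 'cc' = ∅
  T[1,2] 'cb' = {A,B,C,S}
  T[0,2] 'ccb' = {A,B,C,S}

S ∈ T[0,2] ⇒ YES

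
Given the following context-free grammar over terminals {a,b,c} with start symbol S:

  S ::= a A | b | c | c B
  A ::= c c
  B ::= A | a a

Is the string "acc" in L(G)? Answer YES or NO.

CNF form of G:
  S -> T0 B | T1 A | b | c
  A -> T0 T0
  B -> T0 T0 | T1 T1
  T0 -> c
  T1 -> a

CYK fill:
  T[0,0] 'a' = {T1}  orig:{}
  T[1,1] 'c' = {S,T0}  orig:{S}
  T[2,2] 'c' = {S,T0}  orig:{S}
  T[0,1] 'ac' = ∅
  T[1,2] 'cc' = {A,B}
  T[0,2] 'acc' = {S}

S ∈ T[0,2] ⇒ YES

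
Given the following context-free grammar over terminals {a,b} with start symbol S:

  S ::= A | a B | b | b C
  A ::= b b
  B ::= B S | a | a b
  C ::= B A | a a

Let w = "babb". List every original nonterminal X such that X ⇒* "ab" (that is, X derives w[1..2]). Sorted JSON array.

CNF form of G:
  S -> T0 C | T0 T0 | T1 B | b
  A -> T0 T0
  B -> B S | T1 T0 | a
  C -> B A | T1 T1
  T0 -> b
  T1 -> a

Fill CYK table bottom-up, restricted to cells inside w[1..2]:
  T[1,1] 'a' = {B,T1}  orig:{B}
  T[2,2] 'b' = {S,T0}  orig:{S}
  T[1,2] 'ab' = {B}

Original NTs in T[1,2] deriving "ab": ["B"]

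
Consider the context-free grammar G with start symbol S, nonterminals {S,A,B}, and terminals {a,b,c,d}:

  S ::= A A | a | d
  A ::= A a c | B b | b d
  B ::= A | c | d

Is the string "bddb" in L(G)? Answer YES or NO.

Convert to CNF:
  S -> A A | a | d
  A -> A X4 | B T2 | T2 T3
  B -> A X5 | B T2 | T2 T3 | c | d
  T0 -> a
  T1 -> c
  T2 -> b
  T3 -> d
  X4 -> T0 T1
  X5 -> T0 T1

Fill CYK table bottom-up:
  [0..0]={T2}  "b"  orig:{}
  [1..1]={B,S,T3}  "d"  orig:{B,S}
  [2..2]={B,S,T3}  "d"  orig:{B,S}
  [3..3]={T2}  "b"  orig:{}
  [0..1]={A,B}  "bd"
  [1..2]=∅  "dd"
  [2..3]={A,B}  "db"
  [0..2]=∅  "bdd"
  [1..3]=∅  "ddb"
  [0..3]={S}  "bddb"

S ∈ T[0,3] ⇒ YES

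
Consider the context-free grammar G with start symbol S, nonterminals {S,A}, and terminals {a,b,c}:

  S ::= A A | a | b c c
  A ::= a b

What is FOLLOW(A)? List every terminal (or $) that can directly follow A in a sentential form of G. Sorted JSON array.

Compute FIRST by fixpoint:
round 1:
  A via A→a b: +{a}
  S via S→A A: +{a}
  S via S→b c c: +{b}
  FIRST[S]={a,b}  FIRST[A]={a}
round 2: (stable)
  FIRST[S]={a,b}  FIRST[A]={a}

Compute FOLLOW by fixpoint:
FOLLOW(S) := {$}
iter 1:
  S→A A: FOLLOW(A) ⊇ FIRST(A) = {a}; new: +{a}
  S→A A: FOLLOW(A) ⊇ FOLLOW(S) ⊇ {$}; new: +{$}
  FOLLOW[S]={$}  FOLLOW[A]={$,a}
iter 2: done
  FOLLOW[S]={$}  FOLLOW[A]={$,a}

FOLLOW(A) = ["$", "a"]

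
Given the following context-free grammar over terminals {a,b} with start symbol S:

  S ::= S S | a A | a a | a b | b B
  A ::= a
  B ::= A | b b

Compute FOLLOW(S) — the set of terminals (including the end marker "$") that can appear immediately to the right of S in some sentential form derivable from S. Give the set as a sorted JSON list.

Compute FIRST by fixpoint:
pass 1:
  A via A→a: +{a}
  B via B→A: +{a}
  B via B→b b: +{b}
  S via S→a A: +{a}
  S via S→b B: +{b}
  S: {a,b}  A: {a}  B: {a,b}
pass 2: — fixpoint
  S: {a,b}  A: {a}  B: {a,b}

FOLLOW iteration:
seed FOLLOW(S) with $
[1]
  S→S S: FOLLOW(S) ⊇ FIRST(S) = {a,b}; new: +{a,b}
  S→a A: FOLLOW(A) ⊇ FOLLOW(S) ⊇ {$,a,b}; new: +{$,a,b}
  S→b B: FOLLOW(B) ⊇ FOLLOW(S) ⊇ {$,a,b}; new: +{$,a,b}
  FOLLOW[S]={$,a,b}  FOLLOW[A]={$,a,b}  FOLLOW[B]={$,a,b}
[2] (no change)
  FOLLOW[S]={$,a,b}  FOLLOW[A]={$,a,b}  FOLLOW[B]={$,a,b}

FOLLOW(S) = ["$", "a", "b"]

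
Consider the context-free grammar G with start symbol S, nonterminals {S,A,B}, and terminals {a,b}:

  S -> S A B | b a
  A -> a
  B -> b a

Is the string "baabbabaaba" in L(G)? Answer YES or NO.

CNF form of G:
  S -> S X2 | T0 T1
  A -> a
  B -> T0 T1
  T0 -> b
  T1 -> a
  X2 -> A B

Fill CYK table bottom-up:
  cell(0,0) b: {T0}  orig:{}
  cell(1,1) a: {A,T1}  orig:{A}
  cell(2,2) a: {A,T1}  orig:{A}
  cell(3,3) b: {T0}  orig:{}
  cell(4,4) b: {T0}  orig:{}
  cell(5,5) a: {A,T1}  orig:{A}
  cell(6,6) b: {T0}  orig:{}
  cell(7,7) a: {A,T1}  orig:{A}
  cell(8,8) a: {A,T1}  orig:{A}
  cell(9,9) b: {T0}  orig:{}
  cell(10,10) a: {A,T1}  orig:{A}
  cell(0,1) ba: {B,S}
  cell(1,2) aa: ∅
  cell(2,3) ab: ∅
  cell(3,4) bb: ∅
  cell(4,5) ba: {B,S}
  cell(5,6) ab: ∅
  cell(6,7) ba: {B,S}
  cell(7,8) aa: ∅
  cell(8,9) ab: ∅
  cell(9,10) ba: {B,S}
  cell(0,2) baa: ∅
  cell(1,3) aab: ∅
  cell(2,4) abb: ∅
  cell(3,5) bba: ∅
  cell(4,6) bab: ∅
  cell(5,7) aba: {X2}  orig:{}
  cell(6,8) baa: ∅
  cell(7,9) aab: ∅
  cell(8,10) aba: {X2}  orig:{}
  cell(0,3) baab: ∅
  cell(1,4) aabb: ∅
  cell(2,5) abba: ∅
  cell(3,6) bbab: ∅
  cell(4,7) baba: ∅
  cell(5,8) abaa: ∅
  cell(6,9) baab: ∅
  cell(7,10) aaba: ∅
  cell(0,4) baabb: ∅
  cell(1,5) aabba: ∅
  cell(2,6) abbab: ∅
  cell(3,7) bbaba: ∅
  cell(4,8) babaa: ∅
  cell(5,9) abaab: ∅
  cell(6,10) baaba: {S}
  cell(0,5) baabba: ∅
  cell(1,6) aabbab: ∅
  cell(2,7) abbaba: ∅
  cell(3,8) bbabaa: ∅
  cell(4,9) babaab: ∅
  cell(5,10) abaaba: ∅
  cell(0,6) baabbab: ∅
  cell(1,7) aabbaba: ∅
  cell(2,8) abbabaa: ∅
  cell(3,9) bbabaab: ∅
  cell(4,10) babaaba: ∅
  cell(0,7) baabbaba: ∅
  cell(1,8) aabbabaa: ∅
  cell(2,9) abbabaab: ∅
  cell(3,10) bbabaaba: ∅
  cell(0,8) baabbabaa: ∅
  cell(1,9) aabbabaab: ∅
  cell(2,10) abbabaaba: ∅
  cell(0,9) baabbabaab: ∅
  cell(1,10) aabbabaaba: ∅
  cell(0,10) baabbabaaba: ∅

S ∉ T[0,10] ⇒ NO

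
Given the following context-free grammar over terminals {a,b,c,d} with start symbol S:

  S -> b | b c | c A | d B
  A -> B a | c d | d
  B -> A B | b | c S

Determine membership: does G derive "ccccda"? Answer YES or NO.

Convert to CNF:
  S -> T1 A | T2 B | T3 T1 | b
  A -> B T0 | T1 T2 | d
  B -> A B | T1 S | b
  T0 -> a
  T1 -> c
  T2 -> d
  T3 -> b

CYK fill:
  T[0,0] 'c' = {T1}  orig:{}
  T[1,1] 'c' = {T1}  orig:{}
  T[2,2] 'c' = {T1}  orig:{}
  T[3,3] 'c' = {T1}  orig:{}
  T[4,4] 'd' = {A,T2}  orig:{A}
  T[5,5] 'a' = {T0}  orig:{}
  T[0,1] 'cc' = ∅
  T[1,2] 'cc' = ∅
  T[2,3] 'cc' = ∅
  T[3,4] 'cd' = {A,S}
  T[4,5] 'da' = ∅
  T[0,2] 'ccc' = ∅
  T[1,3] 'ccc' = ∅
  T[2,4] 'ccd' = {B,S}
  T[3,5] 'cda' = ∅
  T[0,3] 'cccc' = ∅
  T[1,4] 'cccd' = {B}
  T[2,5] 'ccda' = {A}
  T[0,4] 'ccccd' = ∅
  T[1,5] 'cccda' = {A,S}
  T[0,5] 'ccccda' = {B,S}

S ∈ T[0,5] ⇒ YES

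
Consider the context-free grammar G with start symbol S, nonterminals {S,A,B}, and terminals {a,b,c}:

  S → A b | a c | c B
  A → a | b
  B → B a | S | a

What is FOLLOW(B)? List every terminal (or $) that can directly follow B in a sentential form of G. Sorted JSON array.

FIRST iteration:
[1]
  A via A→a: +{a}
  A via A→b: +{b}
  B via B→a: +{a}
  S via S→A b: +{a,b}
  S via S→c B: +{c}
  S: {a,b,c}  A: {a,b}  B: {a}
[2]
  B via B→S: +{b,c}
  S: {a,b,c}  A: {a,b}  B: {a,b,c}
[3] (stable)
  S: {a,b,c}  A: {a,b}  B: {a,b,c}

FOLLOW sets:
initialize: $ ∈ FOLLOW(S)
iter 1:
  B→B a: FOLLOW(B) ⊇ FIRST(a) = {a}; new: +{a}
  B→S: FOLLOW(S) ⊇ FOLLOW(B) ⊇ {a}; new: +{a}
  S→A b: FOLLOW(A) ⊇ FIRST(b) = {b}; new: +{b}
  S→c B: FOLLOW(B) ⊇ FOLLOW(S) ⊇ {$,a}; new: +{$}
  FOLLOW(S)={$,a}  FOLLOW(A)={b}  FOLLOW(B)={$,a}
iter 2: — fixpoint
  FOLLOW(S)={$,a}  FOLLOW(A)={b}  FOLLOW(B)={$,a}

FOLLOW(B) = ["$", "a"]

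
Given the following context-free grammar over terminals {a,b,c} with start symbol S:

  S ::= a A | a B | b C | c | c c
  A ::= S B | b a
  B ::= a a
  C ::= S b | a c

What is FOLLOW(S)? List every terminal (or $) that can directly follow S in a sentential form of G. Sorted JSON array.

Compute FIRST by fixpoint:
[1]
  A via A→b a: +{b}
  B via B→a a: +{a}
  C via C→a c: +{a}
  S via S→a A: +{a}
  S via S→b C: +{b}
  S via S→c: +{c}
  S: {a,b,c}  A: {b}  B: {a}  C: {a}
[2]
  A via A→S B: +{a,c}
  C via C→S b: +{b,c}
  S: {a,b,c}  A: {a,b,c}  B: {a}  C: {a,b,c}
[3] done
  S: {a,b,c}  A: {a,b,c}  B: {a}  C: {a,b,c}

FOLLOW sets:
initialize: $ ∈ FOLLOW(S)
[1]
  A→S B: FOLLOW(S) ⊇ FIRST(B) = {a}; new: +{a}
  C→S b: FOLLOW(S) ⊇ FIRST(b) = {b}; new: +{b}
  S→a A: FOLLOW(A) ⊇ FOLLOW(S) ⊇ {$,a,b}; new: +{$,a,b}
  S→a B: FOLLOW(B) ⊇ FOLLOW(S) ⊇ {$,a,b}; new: +{$,a,b}
  S→b C: FOLLOW(C) ⊇ FOLLOW(S) ⊇ {$,a,b}; new: +{$,a,b}
  FOLLOW[S]={$,a,b}  FOLLOW[A]={$,a,b}  FOLLOW[B]={$,a,b}  FOLLOW[C]={$,a,b}
[2] done
  FOLLOW[S]={$,a,b}  FOLLOW[A]={$,a,b}  FOLLOW[B]={$,a,b}  FOLLOW[C]={$,a,b}

FOLLOW(S) = ["$", "a", "b"]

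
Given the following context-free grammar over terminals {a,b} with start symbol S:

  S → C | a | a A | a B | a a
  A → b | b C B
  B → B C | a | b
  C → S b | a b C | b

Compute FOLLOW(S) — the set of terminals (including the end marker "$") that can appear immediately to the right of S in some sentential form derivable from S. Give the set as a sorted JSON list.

FIRST iteration:
round 1:
  A via A→b: +{b}
  B via B→a: +{a}
  B via B→b: +{b}
  C via C→a b C: +{a}
  C via C→b: +{b}
  S via S→C: +{a,b}
  FIRST(S)={a,b}  FIRST(A)={b}  FIRST(B)={a,b}  FIRST(C)={a,b}
round 2: done
  FIRST(S)={a,b}  FIRST(A)={b}  FIRST(B)={a,b}  FIRST(C)={a,b}

Compute FOLLOW by fixpoint:
FOLLOW(S) := {$}
round 1:
  A→b C B: FOLLOW(C) ⊇ FIRST(B) = {a,b}; new: +{a,b}
  B→B C: FOLLOW(B) ⊇ FIRST(C) = {a,b}; new: +{a,b}
  C→S b: FOLLOW(S) ⊇ FIRST(b) = {b}; new: +{b}
  S→C: FOLLOW(C) ⊇ FOLLOW(S) ⊇ {$,b}; new: +{$}
  S→a A: FOLLOW(A) ⊇ FOLLOW(S) ⊇ {$,b}; new: +{$,b}
  S→a B: FOLLOW(B) ⊇ FOLLOW(S) ⊇ {$,b}; new: +{$}
  FOLLOW(S)={$,b}  FOLLOW(A)={$,b}  FOLLOW(B)={$,a,b}  FOLLOW(C)={$,a,b}
round 2: (stable)
  FOLLOW(S)={$,b}  FOLLOW(A)={$,b}  FOLLOW(B)={$,a,b}  FOLLOW(C)={$,a,b}

FOLLOW(S) = ["$", "b"]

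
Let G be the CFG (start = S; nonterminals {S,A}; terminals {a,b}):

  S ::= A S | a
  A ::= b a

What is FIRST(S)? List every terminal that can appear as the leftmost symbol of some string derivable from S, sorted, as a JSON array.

Compute FIRST by fixpoint:
round 1:
  A via A→b a: +{b}
  S via S→A S: +{b}
  S via S→a: +{a}
  FIRST[S]={a,b}  FIRST[A]={b}
round 2: — fixpoint
  FIRST[S]={a,b}  FIRST[A]={b}

FIRST(S) = ["a", "b"]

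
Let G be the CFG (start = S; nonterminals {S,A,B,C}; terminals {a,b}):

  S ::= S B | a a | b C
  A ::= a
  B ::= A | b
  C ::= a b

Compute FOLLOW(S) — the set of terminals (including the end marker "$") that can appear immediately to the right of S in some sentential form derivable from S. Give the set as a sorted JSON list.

FIRST sets, iterate to fixpoint:
round 1:
  A via A→a: +{a}
  B via B→A: +{a}
  B via B→b: +{b}
  C via C→a b: +{a}
  S via S→a a: +{a}
  S via S→b C: +{b}
  FIRST[S]={a,b}  FIRST[A]={a}  FIRST[B]={a,b}  FIRST[C]={a}
round 2: (no change)
  FIRST[S]={a,b}  FIRST[A]={a}  FIRST[B]={a,b}  FIRST[C]={a}

Compute FOLLOW by fixpoint:
seed FOLLOW(S) with $
round 1:
  S→S B: FOLLOW(S) ⊇ FIRST(B) = {a,b}; new: +{a,b}
  S→S B: FOLLOW(B) ⊇ FOLLOW(S) ⊇ {$,a,b}; new: +{$,a,b}
  S→b C: FOLLOW(C) ⊇ FOLLOW(S) ⊇ {$,a,b}; new: +{$,a,b}
  S: {$,a,b}  A: {}  B: {$,a,b}  C: {$,a,b}
round 2:
  B→A: FOLLOW(A) ⊇ FOLLOW(B) ⊇ {$,a,b}; new: +{$,a,b}
  S: {$,a,b}  A: {$,a,b}  B: {$,a,b}  C: {$,a,b}
round 3: — fixpoint
  S: {$,a,b}  A: {$,a,b}  B: {$,a,b}  C: {$,a,b}

FOLLOW(S) = ["$", "a", "b"]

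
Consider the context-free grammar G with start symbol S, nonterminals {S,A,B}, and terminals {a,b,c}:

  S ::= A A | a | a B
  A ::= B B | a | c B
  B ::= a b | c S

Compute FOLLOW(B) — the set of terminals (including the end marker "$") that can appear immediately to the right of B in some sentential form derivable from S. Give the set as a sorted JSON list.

FIRST sets, iterate to fixpoint:
round 1:
  A via A→a: +{a}
  A via A→c B: +{c}
  B via B→a b: +{a}
  B via B→c S: +{c}
  S via S→A A: +{a,c}
  S: {a,c}  A: {a,c}  B: {a,c}
round 2: (no change)
  S: {a,c}  A: {a,c}  B: {a,c}

FOLLOW iteration:
initialize: $ ∈ FOLLOW(S)
[1]
  A→B B: FOLLOW(B) ⊇ FIRST(B) = {a,c}; new: +{a,c}
  B→c S: FOLLOW(S) ⊇ FOLLOW(B) ⊇ {a,c}; new: +{a,c}
  S→A A: FOLLOW(A) ⊇ FIRST(A) = {a,c}; new: +{a,c}
  S→A A: FOLLOW(A) ⊇ FOLLOW(S) ⊇ {$,a,c}; new: +{$}
  S→a B: FOLLOW(B) ⊇ FOLLOW(S) ⊇ {$,a,c}; new: +{$}
  S: {$,a,c}  A: {$,a,c}  B: {$,a,c}
[2] — fixpoint
  S: {$,a,c}  A: {$,a,c}  B: {$,a,c}

FOLLOW(B) = ["$", "a", "c"]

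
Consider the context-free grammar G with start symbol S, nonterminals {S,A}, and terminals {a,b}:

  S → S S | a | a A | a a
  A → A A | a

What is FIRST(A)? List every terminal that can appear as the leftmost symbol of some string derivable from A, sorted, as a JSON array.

FIRST sets, iterate to fixpoint:
pass 1:
  A via A→a: +{a}
  S via S→a: +{a}
  FIRST(S)={a}  FIRST(A)={a}
pass 2: — fixpoint
  FIRST(S)={a}  FIRST(A)={a}

FIRST(A) = ["a"]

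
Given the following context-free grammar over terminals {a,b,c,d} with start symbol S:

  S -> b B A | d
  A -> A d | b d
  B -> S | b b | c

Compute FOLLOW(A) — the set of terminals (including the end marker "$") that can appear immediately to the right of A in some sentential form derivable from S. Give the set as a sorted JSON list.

FIRST iteration:
round 1:
  A via A→b d: +{b}
  B via B→b b: +{b}
  B via B→c: +{c}
  S via S→b B A: +{b}
  S via S→d: +{d}
  FIRST(S)={b,d}  FIRST(A)={b}  FIRST(B)={b,c}
round 2:
  B via B→S: +{d}
  FIRST(S)={b,d}  FIRST(A)={b}  FIRST(B)={b,c,d}
round 3: done
  FIRST(S)={b,d}  FIRST(A)={b}  FIRST(B)={b,c,d}

FOLLOW iteration:
initialize: $ ∈ FOLLOW(S)
pass 1:
  A→A d: FOLLOW(A) ⊇ FIRST(d) = {d}; new: +{d}
  S→b B A: FOLLOW(B) ⊇ FIRST(A) = {b}; new: +{b}
  S→b B A: FOLLOW(A) ⊇ FOLLOW(S) ⊇ {$}; new: +{$}
  S: {$}  A: {$,d}  B: {b}
pass 2:
  B→S: FOLLOW(S) ⊇ FOLLOW(B) ⊇ {b}; new: +{b}
  S→b B A: FOLLOW(A) ⊇ FOLLOW(S) ⊇ {$,b}; new: +{b}
  S: {$,b}  A: {$,b,d}  B: {b}
pass 3: (stable)
  S: {$,b}  A: {$,b,d}  B: {b}

FOLLOW(A) = ["$", "b", "d"]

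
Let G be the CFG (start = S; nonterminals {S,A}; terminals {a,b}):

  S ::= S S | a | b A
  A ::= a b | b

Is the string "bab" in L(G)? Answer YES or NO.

CNF form of G:
  S -> S S | T1 A | a
  A -> T0 T1 | b
  T0 -> a
  T1 -> b

Fill CYK table bottom-up:
  cell(0,0) b: {A,T1}  orig:{A}
  cell(1,1) a: {S,T0}  orig:{S}
  cell(2,2) b: {A,T1}  orig:{A}
  cell(0,1) ba: ∅
  cell(1,2) ab: {A}
  cell(0,2) bab: {S}

S ∈ T[0,2] ⇒ YES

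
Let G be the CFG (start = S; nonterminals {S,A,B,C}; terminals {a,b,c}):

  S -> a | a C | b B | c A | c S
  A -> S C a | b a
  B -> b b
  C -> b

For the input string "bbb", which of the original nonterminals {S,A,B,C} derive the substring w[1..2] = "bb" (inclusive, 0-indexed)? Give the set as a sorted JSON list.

CNF form of G:
  S -> T0 C | T1 B | T2 A | T2 S | a
  A -> S X3 | T1 T0
  B -> T1 T1
  C -> b
  T0 -> a
  T1 -> b
  T2 -> c
  X3 -> C T0

Fill CYK table bottom-up, restricted to cells inside w[1..2]:
  [1..1]={C,T1}  "b"  orig:{C}
  [2..2]={C,T1}  "b"  orig:{C}
  [1..2]={B}  "bb"

Original NTs in T[1,2] deriving "bb": ["B"]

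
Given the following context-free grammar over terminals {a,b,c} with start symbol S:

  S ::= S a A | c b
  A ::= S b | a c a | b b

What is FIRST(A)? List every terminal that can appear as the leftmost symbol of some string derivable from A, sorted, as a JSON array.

Compute FIRST by fixpoint:
round 1:
  A via A→a c a: +{a}
  A via A→b b: +{b}
  S via S→c b: +{c}
  FIRST[S]={c}  FIRST[A]={a,b}
round 2:
  A via A→S b: +{c}
  FIRST[S]={c}  FIRST[A]={a,b,c}
round 3: (no change)
  FIRST[S]={c}  FIRST[A]={a,b,c}

FIRST(A) = ["a", "b", "c"]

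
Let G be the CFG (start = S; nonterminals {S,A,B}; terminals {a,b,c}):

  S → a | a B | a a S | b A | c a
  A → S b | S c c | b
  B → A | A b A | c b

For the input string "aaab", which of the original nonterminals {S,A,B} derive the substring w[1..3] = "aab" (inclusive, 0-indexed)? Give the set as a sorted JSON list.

Convert to CNF:
  S -> T0 A | T1 T2 | T2 B | T2 X6 | a
  A -> S T0 | S X3 | b
  B -> A X4 | S T0 | S X5 | T1 T0 | b
  T0 -> b
  T1 -> c
  T2 -> a
  X3 -> T1 T1
  X4 -> T0 A
  X5 -> T1 T1
  X6 -> T2 S

Fill CYK table bottom-up (cells [i..j] with 1 ≤ i ≤ j ≤ 3 only):
  T[1,1] 'a' = {S,T2}  orig:{S}
  T[2,2] 'a' = {S,T2}  orig:{S}
  T[3,3] 'b' = {A,B,T0}  orig:{A,B}
  T[1,2] 'aa' = {X6}  orig:{}
  T[2,3] 'ab' = {A,B,S}
  T[1,3] 'aab' = {S,X6}  orig:{S}

Original NTs in T[1,3] deriving "aab": ["S"]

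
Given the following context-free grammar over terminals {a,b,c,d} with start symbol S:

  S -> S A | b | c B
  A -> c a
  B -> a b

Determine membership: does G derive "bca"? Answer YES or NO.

CNF form of G:
  S -> S A | T0 B | b
  A -> T0 T1
  B -> T1 T2
  T0 -> c
  T1 -> a
  T2 -> b

CYK fill:
  cell(0,0) b: {S,T2}  orig:{S}
  cell(1,1) c: {T0}  orig:{}
  cell(2,2) a: {T1}  orig:{}
  cell(0,1) bc: ∅
  cell(1,2) ca: {A}
  cell(0,2) bca: {S}

S ∈ T[0,2] ⇒ YES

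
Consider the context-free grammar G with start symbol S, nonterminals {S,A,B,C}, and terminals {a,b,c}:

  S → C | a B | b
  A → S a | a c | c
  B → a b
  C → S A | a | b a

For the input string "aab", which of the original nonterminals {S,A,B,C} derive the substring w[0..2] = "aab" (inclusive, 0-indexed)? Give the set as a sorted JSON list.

Convert to CNF:
  S -> S A | T0 B | T2 T0 | a | b
  A -> S T0 | T0 T1 | c
  B -> T0 T2
  C -> S A | T2 T0 | a
  T0 -> a
  T1 -> c
  T2 -> b

CYK fill — only the sub-triangle for w[0..2]:
  T[0,0] 'a' = {C,S,T0}  orig:{C,S}
  T[1,1] 'a' = {C,S,T0}  orig:{C,S}
  T[2,2] 'b' = {S,T2}  orig:{S}
  T[0,1] 'aa' = {A}
  T[1,2] 'ab' = {B}
  T[0,2] 'aab' = {S}

Original NTs in T[0,2] deriving "aab": ["S"]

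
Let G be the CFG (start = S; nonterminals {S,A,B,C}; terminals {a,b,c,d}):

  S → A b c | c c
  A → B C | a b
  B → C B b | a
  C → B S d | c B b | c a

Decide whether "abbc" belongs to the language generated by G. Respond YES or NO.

CNF form of G:
  S -> A X7 | T3 T3
  A -> B C | T0 T1
  B -> C X4 | a
  C -> B X5 | T3 T0 | T3 X6
  T0 -> a
  T1 -> b
  T2 -> d
  T3 -> c
  X4 -> B T1
  X5 -> S T2
  X6 -> B T1
  X7 -> T1 T3

CYK fill:
  [0..0]={B,T0}  "a"  orig:{B}
  [1..1]={T1}  "b"  orig:{}
  [2..2]={T1}  "b"  orig:{}
  [3..3]={T3}  "c"  orig:{}
  [0..1]={A,X4,X6}  "ab"  orig:{A}
  [1..2]=∅  "bb"
  [2..3]={X7}  "bc"  orig:{}
  [0..2]=∅  "abb"
  [1..3]=∅  "bbc"
  [0..3]={S}  "abbc"

S ∈ T[0,3] ⇒ YES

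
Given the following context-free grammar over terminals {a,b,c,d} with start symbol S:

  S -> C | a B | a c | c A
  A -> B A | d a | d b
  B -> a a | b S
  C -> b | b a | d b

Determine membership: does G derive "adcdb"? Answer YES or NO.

Convert to CNF:
  S -> T0 T2 | T1 B | T1 T3 | T2 T1 | T3 A | b
  A -> B A | T0 T1 | T0 T2
  B -> T1 T1 | T2 S
  C -> T0 T2 | T2 T1 | b
  T0 -> d
  T1 -> a
  T2 -> b
  T3 -> c

CYK table (by increasing span):
  cell(0,0) a: {T1}  orig:{}
  cell(1,1) d: {T0}  orig:{}
  cell(2,2) c: {T3}  orig:{}
  cell(3,3) d: {T0}  orig:{}
  cell(4,4) b: {C,S,T2}  orig:{C,S}
  cell(0,1) ad: ∅
  cell(1,2) dc: ∅
  cell(2,3) cd: ∅
  cell(3,4) db: {A,C,S}
  cell(0,2) adc: ∅
  cell(1,3) dcd: ∅
  cell(2,4) cdb: {S}
  cell(0,3) adcd: ∅
  cell(1,4) dcdb: ∅
  cell(0,4) adcdb: ∅

S ∉ T[0,4] ⇒ NO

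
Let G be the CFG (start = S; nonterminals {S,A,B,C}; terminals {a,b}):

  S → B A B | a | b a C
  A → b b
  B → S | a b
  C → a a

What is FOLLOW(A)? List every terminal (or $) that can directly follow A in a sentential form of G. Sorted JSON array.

Compute FIRST by fixpoint:
round 1:
  A via A→b b: +{b}
  B via B→a b: +{a}
  C via C→a a: +{a}
  S via S→B A B: +{a}
  S via S→b a C: +{b}
  FIRST(S)={a,b}  FIRST(A)={b}  FIRST(B)={a}  FIRST(C)={a}
round 2:
  B via B→S: +{b}
  FIRST(S)={a,b}  FIRST(A)={b}  FIRST(B)={a,b}  FIRST(C)={a}
round 3: — fixpoint
  FIRST(S)={a,b}  FIRST(A)={b}  FIRST(B)={a,b}  FIRST(C)={a}

Compute FOLLOW by fixpoint:
FOLLOW(S) := {$}
pass 1:
  S→B A B: FOLLOW(B) ⊇ FIRST(A) = {b}; new: +{b}
  S→B A B: FOLLOW(A) ⊇ FIRST(B) = {a,b}; new: +{a,b}
  S→B A B: FOLLOW(B) ⊇ FOLLOW(S) ⊇ {$}; new: +{$}
  S→b a C: FOLLOW(C) ⊇ FOLLOW(S) ⊇ {$}; new: +{$}
  FOLLOW(S)={$}  FOLLOW(A)={a,b}  FOLLOW(B)={$,b}  FOLLOW(C)={$}
pass 2:
  B→S: FOLLOW(S) ⊇ FOLLOW(B) ⊇ {$,b}; new: +{b}
  S→b a C: FOLLOW(C) ⊇ FOLLOW(S) ⊇ {$,b}; new: +{b}
  FOLLOW(S)={$,b}  FOLLOW(A)={a,b}  FOLLOW(B)={$,b}  FOLLOW(C)={$,b}
pass 3: (stable)
  FOLLOW(S)={$,b}  FOLLOW(A)={a,b}  FOLLOW(B)={$,b}  FOLLOW(C)={$,b}

FOLLOW(A) = ["a", "b"]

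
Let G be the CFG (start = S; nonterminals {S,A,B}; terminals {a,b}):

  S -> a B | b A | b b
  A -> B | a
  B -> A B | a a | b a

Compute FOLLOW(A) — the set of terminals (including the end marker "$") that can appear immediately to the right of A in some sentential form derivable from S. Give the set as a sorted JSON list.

FIRST sets, iterate to fixpoint:
iter 1:
  A via A→a: +{a}
  B via B→A B: +{a}
  B via B→b a: +{b}
  S via S→a B: +{a}
  S via S→b A: +{b}
  S: {a,b}  A: {a}  B: {a,b}
iter 2:
  A via A→B: +{b}
  S: {a,b}  A: {a,b}  B: {a,b}
iter 3: (no change)
  S: {a,b}  A: {a,b}  B: {a,b}

FOLLOW sets:
initialize: $ ∈ FOLLOW(S)
iter 1:
  B→A B: FOLLOW(A) ⊇ FIRST(B) = {a,b}; new: +{a,b}
  S→a B: FOLLOW(B) ⊇ FOLLOW(S) ⊇ {$}; new: +{$}
  S→b A: FOLLOW(A) ⊇ FOLLOW(S) ⊇ {$}; new: +{$}
  S: {$}  A: {$,a,b}  B: {$}
iter 2:
  A→B: FOLLOW(B) ⊇ FOLLOW(A) ⊇ {$,a,b}; new: +{a,b}
  S: {$}  A: {$,a,b}  B: {$,a,b}
iter 3: (stable)
  S: {$}  A: {$,a,b}  B: {$,a,b}

FOLLOW(A) = ["$", "a", "b"]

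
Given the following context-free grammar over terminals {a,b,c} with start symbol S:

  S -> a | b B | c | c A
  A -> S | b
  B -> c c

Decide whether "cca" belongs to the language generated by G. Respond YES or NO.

Convert to CNF:
  S -> T0 B | T1 A | a | c
  A -> T0 B | T1 A | a | b | c
  B -> T1 T1
  T0 -> b
  T1 -> c

CYK table (by increasing span):
  T[0,0] 'c' = {A,S,T1}  orig:{A,S}
  T[1,1] 'c' = {A,S,T1}  orig:{A,S}
  T[2,2] 'a' = {A,S}
  T[0,1] 'cc' = {A,B,S}
  T[1,2] 'ca' = {A,S}
  T[0,2] 'cca' = {A,S}

S ∈ T[0,2] ⇒ YES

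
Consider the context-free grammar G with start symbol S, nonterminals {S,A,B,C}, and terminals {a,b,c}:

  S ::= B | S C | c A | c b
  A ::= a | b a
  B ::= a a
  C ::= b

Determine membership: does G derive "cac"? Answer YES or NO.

CNF form of G:
  S -> S C | T1 T1 | T2 A | T2 T0
  A -> T0 T1 | a
  B -> T1 T1
  C -> b
  T0 -> b
  T1 -> a
  T2 -> c

CYK fill:
  T[0,0] 'c' = {T2}  orig:{}
  T[1,1] 'a' = {A,T1}  orig:{A}
  T[2,2] 'c' = {T2}  orig:{}
  T[0,1] 'ca' = {S}
  T[1,2] 'ac' = ∅
  T[0,2] 'cac' = ∅

S ∉ T[0,2] ⇒ NO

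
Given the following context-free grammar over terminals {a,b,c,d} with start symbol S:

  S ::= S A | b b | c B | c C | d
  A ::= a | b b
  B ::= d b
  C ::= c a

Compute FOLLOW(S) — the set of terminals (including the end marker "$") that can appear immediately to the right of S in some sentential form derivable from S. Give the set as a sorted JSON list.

FIRST iteration:
round 1:
  A via A→a: +{a}
  A via A→b b: +{b}
  B via B→d b: +{d}
  C via C→c a: +{c}
  S via S→b b: +{b}
  S via S→c B: +{c}
  S via S→d: +{d}
  S: {b,c,d}  A: {a,b}  B: {d}  C: {c}
round 2: (stable)
  S: {b,c,d}  A: {a,b}  B: {d}  C: {c}

FOLLOW iteration:
initialize: $ ∈ FOLLOW(S)
iter 1:
  S→S A: FOLLOW(S) ⊇ FIRST(A) = {a,b}; new: +{a,b}
  S→S A: FOLLOW(A) ⊇ FOLLOW(S) ⊇ {$,a,b}; new: +{$,a,b}
  S→c B: FOLLOW(B) ⊇ FOLLOW(S) ⊇ {$,a,b}; new: +{$,a,b}
  S→c C: FOLLOW(C) ⊇ FOLLOW(S) ⊇ {$,a,b}; new: +{$,a,b}
  FOLLOW[S]={$,a,b}  FOLLOW[A]={$,a,b}  FOLLOW[B]={$,a,b}  FOLLOW[C]={$,a,b}
iter 2: (stable)
  FOLLOW[S]={$,a,b}  FOLLOW[A]={$,a,b}  FOLLOW[B]={$,a,b}  FOLLOW[C]={$,a,b}

FOLLOW(S) = ["$", "a", "b"]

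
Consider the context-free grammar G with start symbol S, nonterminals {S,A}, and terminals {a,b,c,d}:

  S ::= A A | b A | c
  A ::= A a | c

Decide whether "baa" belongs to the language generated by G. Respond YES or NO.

CNF form of G:
  S -> A A | T1 A | c
  A -> A T0 | c
  T0 -> a
  T1 -> b

Fill CYK table bottom-up:
  [0..0]={T1}  "b"  orig:{}
  [1..1]={T0}  "a"  orig:{}
  [2..2]={T0}  "a"  orig:{}
  [0..1]=∅  "ba"
  [1..2]=∅  "aa"
  [0..2]=∅  "baa"

S ∉ T[0,2] ⇒ NO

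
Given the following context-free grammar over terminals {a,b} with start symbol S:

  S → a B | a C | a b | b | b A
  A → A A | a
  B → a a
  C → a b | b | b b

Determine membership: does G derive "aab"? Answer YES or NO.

CNF form of G:
  S -> T0 B | T0 C | T0 T1 | T1 A | b
  A -> A A | a
  B -> T0 T0
  C -> T0 T1 | T1 T1 | b
  T0 -> a
  T1 -> b

Fill CYK table bottom-up:
  T[0,0] 'a' = {A,T0}  orig:{A}
  T[1,1] 'a' = {A,T0}  orig:{A}
  T[2,2] 'b' = {C,S,T1}  orig:{C,S}
  T[0,1] 'aa' = {A,B}
  T[1,2] 'ab' = {C,S}
  T[0,2] 'aab' = {S}

S ∈ T[0,2] ⇒ YES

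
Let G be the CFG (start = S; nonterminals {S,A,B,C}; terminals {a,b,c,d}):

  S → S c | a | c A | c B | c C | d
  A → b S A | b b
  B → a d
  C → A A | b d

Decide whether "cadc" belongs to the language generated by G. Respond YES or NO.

CNF form of G:
  S -> S T3 | T3 A | T3 B | T3 C | a | d
  A -> T0 T0 | T0 X4
  B -> T1 T2
  C -> A A | T0 T2
  T0 -> b
  T1 -> a
  T2 -> d
  T3 -> c
  X4 -> S A

CYK fill:
  T[0,0] 'c' = {T3}  orig:{}
  T[1,1] 'a' = {S,T1}  orig:{S}
  T[2,2] 'd' = {S,T2}  orig:{S}
  T[3,3] 'c' = {T3}  orig:{}
  T[0,1] 'ca' = ∅
  T[1,2] 'ad' = {B}
  T[2,3] 'dc' = {S}
  T[0,2] 'cad' = {S}
  T[1,3] 'adc' = ∅
  T[0,3] 'cadc' = {S}

S ∈ T[0,3] ⇒ YES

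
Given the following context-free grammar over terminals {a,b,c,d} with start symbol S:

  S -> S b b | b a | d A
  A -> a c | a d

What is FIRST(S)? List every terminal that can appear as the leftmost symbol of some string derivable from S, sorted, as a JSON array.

Compute FIRST by fixpoint:
iter 1:
  A via A→a c: +{a}
  S via S→b a: +{b}
  S via S→d A: +{d}
  S: {b,d}  A: {a}
iter 2: — fixpoint
  S: {b,d}  A: {a}

FIRST(S) = ["b", "d"]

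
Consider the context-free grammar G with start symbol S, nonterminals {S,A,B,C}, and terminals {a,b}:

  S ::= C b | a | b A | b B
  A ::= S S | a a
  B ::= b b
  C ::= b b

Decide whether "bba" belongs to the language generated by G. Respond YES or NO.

CNF form of G:
  S -> C T1 | T1 A | T1 B | a
  A -> S S | T0 T0
  B -> T1 T1
  C -> T1 T1
  T0 -> a
  T1 -> b

CYK table (by increasing span):
  T[0,0] 'b' = {T1}  orig:{}
  T[1,1] 'b' = {T1}  orig:{}
  T[2,2] 'a' = {S,T0}  orig:{S}
  T[0,1] 'bb' = {B,C}
  T[1,2] 'ba' = ∅
  T[0,2] 'bba' = ∅

S ∉ T[0,2] ⇒ NO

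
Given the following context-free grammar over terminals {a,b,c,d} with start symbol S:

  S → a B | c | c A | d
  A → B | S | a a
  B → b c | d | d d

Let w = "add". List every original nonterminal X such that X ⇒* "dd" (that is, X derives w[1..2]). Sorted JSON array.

Convert to CNF:
  S -> T0 B | T2 A | c | d
  A -> T0 B | T0 T0 | T1 T2 | T2 A | T3 T3 | c | d
  B -> T1 T2 | T3 T3 | d
  T0 -> a
  T1 -> b
  T2 -> c
  T3 -> d

Fill CYK table bottom-up — only the sub-triangle for w[1..2]:
  T[1,1] 'd' = {A,B,S,T3}  orig:{A,B,S}
  T[2,2] 'd' = {A,B,S,T3}  orig:{A,B,S}
  T[1,2] 'dd' = {A,B}

Original NTs in T[1,2] deriving "dd": ["A", "B"]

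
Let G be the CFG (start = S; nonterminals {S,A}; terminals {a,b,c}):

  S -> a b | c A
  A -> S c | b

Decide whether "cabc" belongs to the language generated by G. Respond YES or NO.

Convert to CNF:
  S -> T0 A | T1 T2
  A -> S T0 | b
  T0 -> c
  T1 -> a
  T2 -> b

CYK table (by increasing span):
  cell(0,0) c: {T0}  orig:{}
  cell(1,1) a: {T1}  orig:{}
  cell(2,2) b: {A,T2}  orig:{A}
  cell(3,3) c: {T0}  orig:{}
  cell(0,1) ca: ∅
  cell(1,2) ab: {S}
  cell(2,3) bc: ∅
  cell(0,2) cab: ∅
  cell(1,3) abc: {A}
  cell(0,3) cabc: {S}

S ∈ T[0,3] ⇒ YES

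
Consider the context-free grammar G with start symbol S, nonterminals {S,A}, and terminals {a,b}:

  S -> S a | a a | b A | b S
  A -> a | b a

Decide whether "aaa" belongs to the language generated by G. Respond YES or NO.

Convert to CNF:
  S -> S T1 | T0 A | T0 S | T1 T1
  A -> T0 T1 | a
  T0 -> b
  T1 -> a

CYK table (by increasing span):
  cell(0,0) a: {A,T1}  orig:{A}
  cell(1,1) a: {A,T1}  orig:{A}
  cell(2,2) a: {A,T1}  orig:{A}
  cell(0,1) aa: {S}
  cell(1,2) aa: {S}
  cell(0,2) aaa: {S}

S ∈ T[0,2] ⇒ YES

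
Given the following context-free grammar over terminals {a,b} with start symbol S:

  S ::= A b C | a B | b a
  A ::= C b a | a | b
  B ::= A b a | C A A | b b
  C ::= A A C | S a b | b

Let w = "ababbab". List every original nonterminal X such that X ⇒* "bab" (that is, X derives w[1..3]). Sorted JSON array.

Convert to CNF:
  S -> A X7 | T0 T1 | T1 B
  A -> C X2 | a | b
  B -> A X3 | C X4 | T0 T0
  C -> A X5 | S X6 | b
  T0 -> b
  T1 -> a
  X2 -> T0 T1
  X3 -> T0 T1
  X4 -> A A
  X5 -> A C
  X6 -> T1 T0
  X7 -> T0 C

CYK table (by increasing span) — only the sub-triangle for w[1..3]:
  [1..1]={A,C,T0}  "b"  orig:{A,C}
  [2..2]={A,T1}  "a"  orig:{A}
  [3..3]={A,C,T0}  "b"  orig:{A,C}
  [1..2]={S,X2,X3,X4}  "ba"  orig:{S}
  [2..3]={X4,X5,X6}  "ab"  orig:{}
  [1..3]={B,C}  "bab"

Original NTs in T[1,3] deriving "bab": ["B", "C"]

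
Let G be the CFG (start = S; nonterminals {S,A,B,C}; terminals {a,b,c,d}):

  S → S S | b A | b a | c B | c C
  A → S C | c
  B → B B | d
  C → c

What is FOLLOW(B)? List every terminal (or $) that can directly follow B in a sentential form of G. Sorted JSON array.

FIRST iteration:
iter 1:
  A via A→c: +{c}
  B via B→d: +{d}
  C via C→c: +{c}
  S via S→b A: +{b}
  S via S→c B: +{c}
  FIRST[S]={b,c}  FIRST[A]={c}  FIRST[B]={d}  FIRST[C]={c}
iter 2:
  A via A→S C: +{b}
  FIRST[S]={b,c}  FIRST[A]={b,c}  FIRST[B]={d}  FIRST[C]={c}
iter 3: done
  FIRST[S]={b,c}  FIRST[A]={b,c}  FIRST[B]={d}  FIRST[C]={c}

FOLLOW sets:
seed FOLLOW(S) with $
round 1:
  A→S C: FOLLOW(S) ⊇ FIRST(C) = {c}; new: +{c}
  B→B B: FOLLOW(B) ⊇ FIRST(B) = {d}; new: +{d}
  S→S S: FOLLOW(S) ⊇ FIRST(S) = {b,c}; new: +{b}
  S→b A: FOLLOW(A) ⊇ FOLLOW(S) ⊇ {$,b,c}; new: +{$,b,c}
  S→c B: FOLLOW(B) ⊇ FOLLOW(S) ⊇ {$,b,c}; new: +{$,b,c}
  S→c C: FOLLOW(C) ⊇ FOLLOW(S) ⊇ {$,b,c}; new: +{$,b,c}
  S: {$,b,c}  A: {$,b,c}  B: {$,b,c,d}  C: {$,b,c}
round 2: (no change)
  S: {$,b,c}  A: {$,b,c}  B: {$,b,c,d}  C: {$,b,c}

FOLLOW(B) = ["$", "b", "c", "d"]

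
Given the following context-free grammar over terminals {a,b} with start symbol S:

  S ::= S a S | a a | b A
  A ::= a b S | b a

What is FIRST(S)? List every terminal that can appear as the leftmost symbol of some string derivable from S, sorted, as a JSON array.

Compute FIRST by fixpoint:
[1]
  A via A→a b S: +{a}
  A via A→b a: +{b}
  S via S→a a: +{a}
  S via S→b A: +{b}
  S: {a,b}  A: {a,b}
[2] done
  S: {a,b}  A: {a,b}

FIRST(S) = ["a", "b"]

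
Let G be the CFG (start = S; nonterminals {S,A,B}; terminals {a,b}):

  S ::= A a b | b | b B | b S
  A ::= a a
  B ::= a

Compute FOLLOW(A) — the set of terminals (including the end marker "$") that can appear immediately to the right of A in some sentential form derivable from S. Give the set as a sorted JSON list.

Compute FIRST by fixpoint:
round 1:
  A via A→a a: +{a}
  B via B→a: +{a}
  S via S→A a b: +{a}
  S via S→b: +{b}
  FIRST(S)={a,b}  FIRST(A)={a}  FIRST(B)={a}
round 2: (no change)
  FIRST(S)={a,b}  FIRST(A)={a}  FIRST(B)={a}

FOLLOW iteration:
seed FOLLOW(S) with $
pass 1:
  S→A a b: FOLLOW(A) ⊇ FIRST(a) = {a}; new: +{a}
  S→b B: FOLLOW(B) ⊇ FOLLOW(S) ⊇ {$}; new: +{$}
  S: {$}  A: {a}  B: {$}
pass 2: (stable)
  S: {$}  A: {a}  B: {$}

FOLLOW(A) = ["a"]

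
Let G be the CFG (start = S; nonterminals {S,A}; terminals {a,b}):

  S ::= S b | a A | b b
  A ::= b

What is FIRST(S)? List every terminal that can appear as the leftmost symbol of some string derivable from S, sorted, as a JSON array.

Compute FIRST by fixpoint:
round 1:
  A via A→b: +{b}
  S via S→a A: +{a}
  S via S→b b: +{b}
  FIRST[S]={a,b}  FIRST[A]={b}
round 2: — fixpoint
  FIRST[S]={a,b}  FIRST[A]={b}

FIRST(S) = ["a", "b"]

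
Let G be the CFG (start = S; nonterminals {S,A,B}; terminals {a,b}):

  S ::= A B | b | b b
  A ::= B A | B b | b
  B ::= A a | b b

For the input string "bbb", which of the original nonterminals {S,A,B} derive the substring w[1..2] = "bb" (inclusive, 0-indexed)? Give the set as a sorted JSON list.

CNF form of G:
  S -> A B | T0 T0 | b
  A -> B A | B T0 | b
  B -> A T1 | T0 T0
  T0 -> b
  T1 -> a

CYK table (by increasing span) (cells [i..j] with 1 ≤ i ≤ j ≤ 2 only):
  T[1,1] 'b' = {A,S,T0}  orig:{A,S}
  T[2,2] 'b' = {A,S,T0}  orig:{A,S}
  T[1,2] 'bb' = {B,S}

Original NTs in T[1,2] deriving "bb": ["B", "S"]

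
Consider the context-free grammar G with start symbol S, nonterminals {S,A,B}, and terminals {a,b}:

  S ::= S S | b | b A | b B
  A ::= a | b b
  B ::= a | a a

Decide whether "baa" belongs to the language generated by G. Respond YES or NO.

CNF form of G:
  S -> S S | T0 A | T0 B | b
  A -> T0 T0 | a
  B -> T1 T1 | a
  T0 -> b
  T1 -> a

CYK table (by increasing span):
  cell(0,0) b: {S,T0}  orig:{S}
  cell(1,1) a: {A,B,T1}  orig:{A,B}
  cell(2,2) a: {A,B,T1}  orig:{A,B}
  cell(0,1) ba: {S}
  cell(1,2) aa: {B}
  cell(0,2) baa: {S}

S ∈ T[0,2] ⇒ YES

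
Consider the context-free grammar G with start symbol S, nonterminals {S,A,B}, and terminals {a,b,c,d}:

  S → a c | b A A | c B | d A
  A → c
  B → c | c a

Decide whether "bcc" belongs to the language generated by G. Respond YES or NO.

Convert to CNF:
  S -> T0 B | T1 T0 | T2 X4 | T3 A
  A -> c
  B -> T0 T1 | c
  T0 -> c
  T1 -> a
  T2 -> b
  T3 -> d
  X4 -> A A

CYK table (by increasing span):
  [0..0]={T2}  "b"  orig:{}
  [1..1]={A,B,T0}  "c"  orig:{A,B}
  [2..2]={A,B,T0}  "c"  orig:{A,B}
  [0..1]=∅  "bc"
  [1..2]={S,X4}  "cc"  orig:{S}
  [0..2]={S}  "bcc"

S ∈ T[0,2] ⇒ YES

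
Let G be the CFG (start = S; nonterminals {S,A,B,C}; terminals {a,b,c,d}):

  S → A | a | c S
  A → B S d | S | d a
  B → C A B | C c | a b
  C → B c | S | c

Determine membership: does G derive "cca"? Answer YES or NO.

Convert to CNF:
  S -> B X7 | T0 T2 | T1 S | a
  A -> B X4 | T0 T2 | T1 S | a
  B -> C T1 | C X5 | T2 T3
  C -> B T1 | B X6 | T0 T2 | T1 S | a | c
  T0 -> d
  T1 -> c
  T2 -> a
  T3 -> b
  X4 -> S T0
  X5 -> A B
  X6 -> S T0
  X7 -> S T0

Fill CYK table bottom-up:
  cell(0,0) c: {C,T1}  orig:{C}
  cell(1,1) c: {C,T1}  orig:{C}
  cell(2,2) a: {A,C,S,T2}  orig:{A,C,S}
  cell(0,1) cc: {B}
  cell(1,2) ca: {A,C,S}
  cell(0,2) cca: {A,C,S}

S ∈ T[0,2] ⇒ YES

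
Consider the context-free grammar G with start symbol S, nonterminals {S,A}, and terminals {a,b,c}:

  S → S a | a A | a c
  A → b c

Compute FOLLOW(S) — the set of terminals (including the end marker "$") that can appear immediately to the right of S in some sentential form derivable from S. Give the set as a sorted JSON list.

Compute FIRST by fixpoint:
iter 1:
  A via A→b c: +{b}
  S via S→a A: +{a}
  FIRST(S)={a}  FIRST(A)={b}
iter 2: (no change)
  FIRST(S)={a}  FIRST(A)={b}

FOLLOW sets:
seed FOLLOW(S) with $
iter 1:
  S→S a: FOLLOW(S) ⊇ FIRST(a) = {a}; new: +{a}
  S→a A: FOLLOW(A) ⊇ FOLLOW(S) ⊇ {$,a}; new: +{$,a}
  FOLLOW(S)={$,a}  FOLLOW(A)={$,a}
iter 2: — fixpoint
  FOLLOW(S)={$,a}  FOLLOW(A)={$,a}

FOLLOW(S) = ["$", "a"]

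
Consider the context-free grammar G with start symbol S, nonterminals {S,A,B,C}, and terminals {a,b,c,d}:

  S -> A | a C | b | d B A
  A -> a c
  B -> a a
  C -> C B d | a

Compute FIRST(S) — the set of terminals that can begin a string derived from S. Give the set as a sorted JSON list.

Compute FIRST by fixpoint:
[1]
  A via A→a c: +{a}
  B via B→a a: +{a}
  C via C→a: +{a}
  S via S→A: +{a}
  S via S→b: +{b}
  S via S→d B A: +{d}
  FIRST(S)={a,b,d}  FIRST(A)={a}  FIRST(B)={a}  FIRST(C)={a}
[2] done
  FIRST(S)={a,b,d}  FIRST(A)={a}  FIRST(B)={a}  FIRST(C)={a}

FIRST(S) = ["a", "b", "d"]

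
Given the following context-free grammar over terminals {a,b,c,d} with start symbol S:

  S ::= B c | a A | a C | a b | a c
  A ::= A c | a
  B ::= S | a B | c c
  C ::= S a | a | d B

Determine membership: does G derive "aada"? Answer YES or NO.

Convert to CNF:
  S -> B T0 | T1 A | T1 C | T1 T0 | T1 T2
  A -> A T0 | a
  B -> B T0 | T0 T0 | T1 A | T1 B | T1 C | T1 T0 | T1 T2
  C -> S T1 | T3 B | a
  T0 -> c
  T1 -> a
  T2 -> b
  T3 -> d

CYK table (by increasing span):
  [0..0]={A,C,T1}  "a"  orig:{A,C}
  [1..1]={A,C,T1}  "a"  orig:{A,C}
  [2..2]={T3}  "d"  orig:{}
  [3..3]={A,C,T1}  "a"  orig:{A,C}
  [0..1]={B,S}  "aa"
  [1..2]=∅  "ad"
  [2..3]=∅  "da"
  [0..2]=∅  "aad"
  [1..3]=∅  "ada"
  [0..3]=∅  "aada"

S ∉ T[0,3] ⇒ NO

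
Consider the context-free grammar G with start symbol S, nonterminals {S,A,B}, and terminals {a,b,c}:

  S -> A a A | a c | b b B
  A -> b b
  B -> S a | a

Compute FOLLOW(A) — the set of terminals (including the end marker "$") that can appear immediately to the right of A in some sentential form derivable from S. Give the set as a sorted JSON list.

FIRST iteration:
iter 1:
  A via A→b b: +{b}
  B via B→a: +{a}
  S via S→A a A: +{b}
  S via S→a c: +{a}
  FIRST[S]={a,b}  FIRST[A]={b}  FIRST[B]={a}
iter 2:
  B via B→S a: +{b}
  FIRST[S]={a,b}  FIRST[A]={b}  FIRST[B]={a,b}
iter 3: done
  FIRST[S]={a,b}  FIRST[A]={b}  FIRST[B]={a,b}

FOLLOW sets:
initialize: $ ∈ FOLLOW(S)
iter 1:
  B→S a: FOLLOW(S) ⊇ FIRST(a) = {a}; new: +{a}
  S→A a A: FOLLOW(A) ⊇ FIRST(a) = {a}; new: +{a}
  S→A a A: FOLLOW(A) ⊇ FOLLOW(S) ⊇ {$,a}; new: +{$}
  S→b b B: FOLLOW(B) ⊇ FOLLOW(S) ⊇ {$,a}; new: +{$,a}
  S: {$,a}  A: {$,a}  B: {$,a}
iter 2: done
  S: {$,a}  A: {$,a}  B: {$,a}

FOLLOW(A) = ["$", "a"]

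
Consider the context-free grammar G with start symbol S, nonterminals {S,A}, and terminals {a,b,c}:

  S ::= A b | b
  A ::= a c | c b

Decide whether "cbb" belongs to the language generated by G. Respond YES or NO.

Convert to CNF:
  S -> A T2 | b
  A -> T0 T1 | T1 T2
  T0 -> a
  T1 -> c
  T2 -> b

Fill CYK table bottom-up:
  T[0,0] 'c' = {T1}  orig:{}
  T[1,1] 'b' = {S,T2}  orig:{S}
  T[2,2] 'b' = {S,T2}  orig:{S}
  T[0,1] 'cb' = {A}
  T[1,2] 'bb' = ∅
  T[0,2] 'cbb' = {S}

S ∈ T[0,2] ⇒ YES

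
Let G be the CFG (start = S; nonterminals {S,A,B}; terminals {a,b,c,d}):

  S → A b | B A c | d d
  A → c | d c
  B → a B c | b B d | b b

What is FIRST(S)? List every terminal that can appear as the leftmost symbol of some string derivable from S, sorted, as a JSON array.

Compute FIRST by fixpoint:
iter 1:
  A via A→c: +{c}
  A via A→d c: +{d}
  B via B→a B c: +{a}
  B via B→b B d: +{b}
  S via S→A b: +{c,d}
  S via S→B A c: +{a,b}
  S: {a,b,c,d}  A: {c,d}  B: {a,b}
iter 2: — fixpoint
  S: {a,b,c,d}  A: {c,d}  B: {a,b}

FIRST(S) = ["a", "b", "c", "d"]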